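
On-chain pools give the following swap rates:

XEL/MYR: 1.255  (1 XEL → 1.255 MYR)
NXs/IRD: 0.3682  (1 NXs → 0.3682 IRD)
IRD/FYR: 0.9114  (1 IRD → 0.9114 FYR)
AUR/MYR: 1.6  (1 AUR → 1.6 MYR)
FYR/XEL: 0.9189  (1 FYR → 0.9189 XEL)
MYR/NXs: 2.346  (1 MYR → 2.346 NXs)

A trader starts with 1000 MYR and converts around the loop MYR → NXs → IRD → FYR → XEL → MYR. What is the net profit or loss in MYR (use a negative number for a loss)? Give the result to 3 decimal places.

-92.111

1000 MYR × 2.346 = 2346 NXs
2346 NXs × 0.3682 = 863.7972 IRD
863.7972 IRD × 0.9114 = 787.26476808 FYR
787.26476808 FYR × 0.9189 = 723.417595388712 XEL
723.417595388712 XEL × 1.255 = 907.88908221283356 MYR
Net change: 907.88908221283356 − 1000 = -92.11091778716644 MYR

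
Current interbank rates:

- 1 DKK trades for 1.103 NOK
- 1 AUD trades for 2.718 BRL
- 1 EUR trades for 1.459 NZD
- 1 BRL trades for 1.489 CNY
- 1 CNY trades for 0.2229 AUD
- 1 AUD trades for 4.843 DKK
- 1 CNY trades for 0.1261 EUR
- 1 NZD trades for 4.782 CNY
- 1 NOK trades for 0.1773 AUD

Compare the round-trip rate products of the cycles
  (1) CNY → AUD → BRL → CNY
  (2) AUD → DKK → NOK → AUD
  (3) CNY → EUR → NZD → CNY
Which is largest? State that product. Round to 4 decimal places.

(1) 0.2229 × 2.718 × 1.489 = 0.90210
(2) 4.843 × 1.103 × 0.1773 = 0.94711
(3) 0.1261 × 1.459 × 4.782 = 0.87979
Highest is cycle (2) at 0.9471 (≤1, no arbitrage).

0.9471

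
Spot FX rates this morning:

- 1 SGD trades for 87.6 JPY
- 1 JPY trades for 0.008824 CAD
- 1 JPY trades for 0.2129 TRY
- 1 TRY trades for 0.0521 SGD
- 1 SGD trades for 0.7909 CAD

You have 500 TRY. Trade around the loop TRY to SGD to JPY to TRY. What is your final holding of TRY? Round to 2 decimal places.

500 TRY × 0.0521 = 26.05 SGD
26.05 SGD × 87.6 = 2281.98 JPY
2281.98 JPY × 0.2129 = 485.833542 TRY

485.83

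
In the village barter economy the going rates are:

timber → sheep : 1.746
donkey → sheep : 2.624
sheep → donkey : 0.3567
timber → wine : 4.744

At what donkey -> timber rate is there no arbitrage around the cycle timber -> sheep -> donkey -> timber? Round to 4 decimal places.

1.6057

Known legs of the cycle: 1.746 × 0.3567 = 0.6227982
For no arbitrage the full-cycle product must be 1, so the missing rate is 1 / 0.6227982 ≈ 1.605657.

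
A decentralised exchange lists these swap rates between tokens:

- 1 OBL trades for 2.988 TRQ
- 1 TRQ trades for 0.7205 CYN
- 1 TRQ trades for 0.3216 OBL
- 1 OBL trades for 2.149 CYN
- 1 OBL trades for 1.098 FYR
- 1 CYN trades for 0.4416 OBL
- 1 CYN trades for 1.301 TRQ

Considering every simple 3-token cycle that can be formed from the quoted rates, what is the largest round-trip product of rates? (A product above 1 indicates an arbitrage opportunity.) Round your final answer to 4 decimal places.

OBL→TRQ→CYN→OBL: 2.988 × 0.7205 × 0.4416 = 0.95070
OBL→CYN→TRQ→OBL: 2.149 × 1.301 × 0.3216 = 0.89915
Maximum is OBL→TRQ→CYN→OBL at 0.9507; no arbitrage — every cycle loses value.

0.9507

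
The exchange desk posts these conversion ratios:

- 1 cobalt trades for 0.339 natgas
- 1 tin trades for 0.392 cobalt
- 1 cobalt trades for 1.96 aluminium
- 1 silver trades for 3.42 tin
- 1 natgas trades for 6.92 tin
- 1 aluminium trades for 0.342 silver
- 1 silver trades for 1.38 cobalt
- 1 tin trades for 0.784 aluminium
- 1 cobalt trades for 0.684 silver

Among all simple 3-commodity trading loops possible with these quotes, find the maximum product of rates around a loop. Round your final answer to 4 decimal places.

silver→cobalt→aluminium→silver: 1.38 × 1.96 × 0.342 = 0.92504
natgas→tin→cobalt→natgas: 6.92 × 0.392 × 0.339 = 0.91958
silver→tin→aluminium→silver: 3.42 × 0.784 × 0.342 = 0.91700
silver→tin→cobalt→silver: 3.42 × 0.392 × 0.684 = 0.91700
Maximum is silver→cobalt→aluminium→silver at 0.9250; no arbitrage — every cycle loses value.

0.9250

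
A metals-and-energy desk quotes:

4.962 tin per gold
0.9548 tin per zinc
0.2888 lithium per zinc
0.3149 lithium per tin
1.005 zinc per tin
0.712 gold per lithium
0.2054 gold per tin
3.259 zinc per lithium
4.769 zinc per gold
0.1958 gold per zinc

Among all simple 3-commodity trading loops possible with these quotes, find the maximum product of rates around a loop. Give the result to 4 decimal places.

1.1125

gold→tin→lithium→gold: 4.962 × 0.3149 × 0.712 = 1.11252
gold→zinc→lithium→gold: 4.769 × 0.2888 × 0.712 = 0.98063
tin→lithium→zinc→tin: 0.3149 × 3.259 × 0.9548 = 0.97987
gold→tin→zinc→gold: 4.962 × 1.005 × 0.1958 = 0.97642
gold→zinc→tin→gold: 4.769 × 0.9548 × 0.2054 = 0.93528
Maximum is gold→tin→lithium→gold at 1.1125; arbitrage exists.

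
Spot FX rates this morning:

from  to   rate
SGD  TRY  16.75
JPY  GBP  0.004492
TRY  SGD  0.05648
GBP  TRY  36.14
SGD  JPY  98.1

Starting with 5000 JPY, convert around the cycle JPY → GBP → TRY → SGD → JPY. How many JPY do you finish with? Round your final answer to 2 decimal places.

5000 JPY × 0.004492 = 22.46 GBP
22.46 GBP × 36.14 = 811.7044 TRY
811.7044 TRY × 0.05648 = 45.845064512 SGD
45.845064512 SGD × 98.1 = 4497.4008286272 JPY

4497.40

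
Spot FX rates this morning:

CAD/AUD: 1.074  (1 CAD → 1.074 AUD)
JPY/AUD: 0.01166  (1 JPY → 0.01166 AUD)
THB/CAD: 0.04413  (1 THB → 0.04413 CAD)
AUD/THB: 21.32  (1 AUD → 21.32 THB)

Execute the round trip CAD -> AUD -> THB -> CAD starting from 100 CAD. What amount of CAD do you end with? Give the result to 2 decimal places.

101.05

100 CAD × 1.074 = 107.4 AUD
107.4 AUD × 21.32 = 2289.768 THB
2289.768 THB × 0.04413 = 101.04746184 CAD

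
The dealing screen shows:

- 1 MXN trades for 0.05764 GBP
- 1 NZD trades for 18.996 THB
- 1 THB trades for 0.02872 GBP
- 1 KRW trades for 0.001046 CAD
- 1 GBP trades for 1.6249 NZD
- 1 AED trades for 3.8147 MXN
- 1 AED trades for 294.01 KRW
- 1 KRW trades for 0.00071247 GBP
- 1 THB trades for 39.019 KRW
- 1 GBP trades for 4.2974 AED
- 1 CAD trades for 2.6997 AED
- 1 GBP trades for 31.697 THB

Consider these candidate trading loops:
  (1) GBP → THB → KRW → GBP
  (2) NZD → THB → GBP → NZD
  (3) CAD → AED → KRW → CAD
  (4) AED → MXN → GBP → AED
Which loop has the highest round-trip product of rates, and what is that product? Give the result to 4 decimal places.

0.9449

(1) 31.697 × 39.019 × 0.00071247 = 0.88117
(2) 18.996 × 0.02872 × 1.6249 = 0.88649
(3) 2.6997 × 294.01 × 0.001046 = 0.83025
(4) 3.8147 × 0.05764 × 4.2974 = 0.94491
Highest is cycle (4) at 0.9449 (≤1, no arbitrage).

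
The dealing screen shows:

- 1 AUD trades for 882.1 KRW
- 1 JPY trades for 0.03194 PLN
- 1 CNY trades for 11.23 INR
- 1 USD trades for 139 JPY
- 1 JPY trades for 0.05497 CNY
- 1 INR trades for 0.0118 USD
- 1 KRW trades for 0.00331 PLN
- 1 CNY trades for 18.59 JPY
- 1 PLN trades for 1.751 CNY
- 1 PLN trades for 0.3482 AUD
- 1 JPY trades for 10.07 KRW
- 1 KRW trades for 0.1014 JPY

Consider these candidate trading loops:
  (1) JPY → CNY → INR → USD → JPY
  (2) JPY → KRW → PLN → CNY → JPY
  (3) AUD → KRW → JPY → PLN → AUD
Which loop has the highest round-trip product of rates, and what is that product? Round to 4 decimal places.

1.0850

(1) 0.05497 × 11.23 × 0.0118 × 139 = 1.01252
(2) 10.07 × 0.00331 × 1.751 × 18.59 = 1.08498
(3) 882.1 × 0.1014 × 0.03194 × 0.3482 = 0.99476
Highest is cycle (2) at 1.0850 (>1, arbitrage).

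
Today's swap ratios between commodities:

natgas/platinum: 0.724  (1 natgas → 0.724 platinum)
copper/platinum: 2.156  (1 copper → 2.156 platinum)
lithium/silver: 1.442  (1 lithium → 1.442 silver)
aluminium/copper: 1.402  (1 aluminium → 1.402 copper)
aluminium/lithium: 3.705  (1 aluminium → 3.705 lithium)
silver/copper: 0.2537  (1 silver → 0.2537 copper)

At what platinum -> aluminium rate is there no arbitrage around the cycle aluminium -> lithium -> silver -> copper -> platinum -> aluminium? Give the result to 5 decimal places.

0.34220

Known legs of the cycle: 3.705 × 1.442 × 0.2537 × 2.156 = 2.922285858492
For no arbitrage the full-cycle product must be 1, so the missing rate is 1 / 2.922285858492 ≈ 0.3421979.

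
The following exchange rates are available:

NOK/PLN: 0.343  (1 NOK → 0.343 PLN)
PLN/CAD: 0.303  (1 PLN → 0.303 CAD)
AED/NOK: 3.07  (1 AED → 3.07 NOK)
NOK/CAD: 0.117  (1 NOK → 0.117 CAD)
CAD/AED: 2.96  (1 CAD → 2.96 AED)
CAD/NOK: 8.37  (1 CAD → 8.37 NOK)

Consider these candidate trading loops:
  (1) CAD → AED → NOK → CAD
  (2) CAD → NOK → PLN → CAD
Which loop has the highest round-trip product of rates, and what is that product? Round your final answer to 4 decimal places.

1.0632

(1) 2.96 × 3.07 × 0.117 = 1.06320
(2) 8.37 × 0.343 × 0.303 = 0.86989
Highest is cycle (1) at 1.0632 (>1, arbitrage).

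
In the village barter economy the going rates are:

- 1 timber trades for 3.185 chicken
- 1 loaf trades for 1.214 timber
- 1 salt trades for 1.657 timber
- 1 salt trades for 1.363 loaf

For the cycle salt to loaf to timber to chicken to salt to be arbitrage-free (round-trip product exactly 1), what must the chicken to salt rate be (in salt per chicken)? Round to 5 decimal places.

Known legs of the cycle: 1.363 × 1.214 × 3.185 = 5.27016217
For no arbitrage the full-cycle product must be 1, so the missing rate is 1 / 5.27016217 ≈ 0.1897475.

0.18975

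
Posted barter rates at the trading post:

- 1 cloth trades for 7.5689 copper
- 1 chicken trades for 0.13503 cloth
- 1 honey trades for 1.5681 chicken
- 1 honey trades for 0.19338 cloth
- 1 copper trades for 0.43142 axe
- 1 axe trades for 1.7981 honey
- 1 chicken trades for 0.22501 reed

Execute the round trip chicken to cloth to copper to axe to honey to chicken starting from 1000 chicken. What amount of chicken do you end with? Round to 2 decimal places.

1000 chicken × 0.13503 = 135.03 cloth
135.03 cloth × 7.5689 = 1022.028567 copper
1022.028567 copper × 0.43142 = 440.92356437514 axe
440.92356437514 axe × 1.7981 = 792.824661102939234 honey
792.824661102939234 honey × 1.5681 = 1243.2283510755190128354 chicken

1243.23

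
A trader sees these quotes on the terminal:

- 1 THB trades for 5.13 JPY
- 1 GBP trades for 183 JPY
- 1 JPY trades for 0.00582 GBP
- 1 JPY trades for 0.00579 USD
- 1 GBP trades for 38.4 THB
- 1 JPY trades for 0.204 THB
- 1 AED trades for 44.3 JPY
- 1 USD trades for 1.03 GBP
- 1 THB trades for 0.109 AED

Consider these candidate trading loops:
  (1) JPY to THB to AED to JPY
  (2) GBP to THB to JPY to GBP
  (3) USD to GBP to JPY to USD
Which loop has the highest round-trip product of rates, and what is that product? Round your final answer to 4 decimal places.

1.1465

(1) 0.204 × 0.109 × 44.3 = 0.98505
(2) 38.4 × 5.13 × 0.00582 = 1.14649
(3) 1.03 × 183 × 0.00579 = 1.09136
Highest is cycle (2) at 1.1465 (>1, arbitrage).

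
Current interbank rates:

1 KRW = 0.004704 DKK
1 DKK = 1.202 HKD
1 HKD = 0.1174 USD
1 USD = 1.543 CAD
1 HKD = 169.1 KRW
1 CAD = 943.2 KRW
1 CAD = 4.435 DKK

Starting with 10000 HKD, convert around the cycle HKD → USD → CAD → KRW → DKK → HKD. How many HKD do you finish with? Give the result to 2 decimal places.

10000 HKD × 0.1174 = 1174 USD
1174 USD × 1.543 = 1811.482 CAD
1811.482 CAD × 943.2 = 1708589.8224 KRW
1708589.8224 KRW × 0.004704 = 8037.2065245696 DKK
8037.2065245696 DKK × 1.202 = 9660.7222425326592 HKD

9660.72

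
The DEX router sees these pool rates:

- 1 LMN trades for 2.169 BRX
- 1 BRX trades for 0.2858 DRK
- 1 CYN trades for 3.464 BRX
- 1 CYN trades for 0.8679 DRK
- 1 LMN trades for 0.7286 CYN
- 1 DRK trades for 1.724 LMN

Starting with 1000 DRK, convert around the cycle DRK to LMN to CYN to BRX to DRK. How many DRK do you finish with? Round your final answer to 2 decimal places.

1000 DRK × 1.724 = 1724 LMN
1724 LMN × 0.7286 = 1256.1064 CYN
1256.1064 CYN × 3.464 = 4351.1525696 BRX
4351.1525696 BRX × 0.2858 = 1243.55940439168 DRK

1243.56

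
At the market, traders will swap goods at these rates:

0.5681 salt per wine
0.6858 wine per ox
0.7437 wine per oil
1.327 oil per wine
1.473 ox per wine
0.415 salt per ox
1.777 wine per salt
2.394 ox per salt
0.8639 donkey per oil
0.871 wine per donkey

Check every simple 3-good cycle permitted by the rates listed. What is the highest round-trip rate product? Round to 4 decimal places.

ox→salt→wine→ox: 0.415 × 1.777 × 1.473 = 1.08627
wine→oil→donkey→wine: 1.327 × 0.8639 × 0.871 = 0.99851
ox→wine→salt→ox: 0.6858 × 0.5681 × 2.394 = 0.93271
Maximum is ox→salt→wine→ox at 1.0863; arbitrage exists.

1.0863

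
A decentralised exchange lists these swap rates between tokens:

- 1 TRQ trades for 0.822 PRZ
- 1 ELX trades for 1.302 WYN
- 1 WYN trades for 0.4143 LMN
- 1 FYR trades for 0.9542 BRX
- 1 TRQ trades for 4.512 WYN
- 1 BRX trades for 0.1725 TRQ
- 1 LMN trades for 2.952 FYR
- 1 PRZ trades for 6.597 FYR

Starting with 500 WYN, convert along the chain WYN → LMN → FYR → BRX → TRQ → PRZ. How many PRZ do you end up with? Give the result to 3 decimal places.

82.737

500 WYN × 0.4143 = 207.15 LMN
207.15 LMN × 2.952 = 611.5068 FYR
611.5068 FYR × 0.9542 = 583.49978856 BRX
583.49978856 BRX × 0.1725 = 100.6537135266 TRQ
100.6537135266 TRQ × 0.822 = 82.7373525188652 PRZ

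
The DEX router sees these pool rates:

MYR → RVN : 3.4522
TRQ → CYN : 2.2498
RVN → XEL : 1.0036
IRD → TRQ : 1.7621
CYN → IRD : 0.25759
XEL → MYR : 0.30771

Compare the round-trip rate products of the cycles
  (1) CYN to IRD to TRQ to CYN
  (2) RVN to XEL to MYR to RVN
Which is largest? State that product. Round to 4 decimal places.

1.0661

(1) 0.25759 × 1.7621 × 2.2498 = 1.02118
(2) 1.0036 × 0.30771 × 3.4522 = 1.06610
Highest is cycle (2) at 1.0661 (>1, arbitrage).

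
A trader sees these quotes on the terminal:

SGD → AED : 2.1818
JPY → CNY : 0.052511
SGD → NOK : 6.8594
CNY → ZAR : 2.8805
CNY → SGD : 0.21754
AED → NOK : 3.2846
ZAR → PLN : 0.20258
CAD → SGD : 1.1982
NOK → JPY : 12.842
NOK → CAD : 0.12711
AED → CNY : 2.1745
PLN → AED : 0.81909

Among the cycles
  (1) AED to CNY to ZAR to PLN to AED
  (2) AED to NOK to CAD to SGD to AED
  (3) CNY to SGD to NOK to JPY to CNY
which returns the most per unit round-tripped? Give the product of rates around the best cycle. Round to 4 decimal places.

1.0915

(1) 2.1745 × 2.8805 × 0.20258 × 0.81909 = 1.03933
(2) 3.2846 × 0.12711 × 1.1982 × 2.1818 = 1.09146
(3) 0.21754 × 6.8594 × 12.842 × 0.052511 = 1.00626
Highest is cycle (2) at 1.0915 (>1, arbitrage).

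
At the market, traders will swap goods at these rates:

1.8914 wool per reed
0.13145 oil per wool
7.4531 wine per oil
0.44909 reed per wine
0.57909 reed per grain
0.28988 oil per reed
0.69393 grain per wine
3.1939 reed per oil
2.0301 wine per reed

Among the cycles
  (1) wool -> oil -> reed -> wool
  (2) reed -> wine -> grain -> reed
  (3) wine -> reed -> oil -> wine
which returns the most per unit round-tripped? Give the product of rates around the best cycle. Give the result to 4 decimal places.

0.9703

(1) 0.13145 × 3.1939 × 1.8914 = 0.79408
(2) 2.0301 × 0.69393 × 0.57909 = 0.81579
(3) 0.44909 × 0.28988 × 7.4531 = 0.97026
Highest is cycle (3) at 0.9703 (≤1, no arbitrage).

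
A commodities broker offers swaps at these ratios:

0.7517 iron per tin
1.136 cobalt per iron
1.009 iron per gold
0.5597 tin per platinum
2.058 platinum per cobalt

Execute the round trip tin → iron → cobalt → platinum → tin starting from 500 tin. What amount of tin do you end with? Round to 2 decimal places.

500 tin × 0.7517 = 375.85 iron
375.85 iron × 1.136 = 426.9656 cobalt
426.9656 cobalt × 2.058 = 878.6952048 platinum
878.6952048 platinum × 0.5597 = 491.80570612656 tin

491.81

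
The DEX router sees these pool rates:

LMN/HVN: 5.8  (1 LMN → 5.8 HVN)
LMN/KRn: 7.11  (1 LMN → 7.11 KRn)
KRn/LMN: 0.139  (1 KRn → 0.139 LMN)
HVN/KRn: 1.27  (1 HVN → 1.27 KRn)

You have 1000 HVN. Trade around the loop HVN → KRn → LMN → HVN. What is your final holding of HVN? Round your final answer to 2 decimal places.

1023.87

1000 HVN × 1.27 = 1270 KRn
1270 KRn × 0.139 = 176.53 LMN
176.53 LMN × 5.8 = 1023.874 HVN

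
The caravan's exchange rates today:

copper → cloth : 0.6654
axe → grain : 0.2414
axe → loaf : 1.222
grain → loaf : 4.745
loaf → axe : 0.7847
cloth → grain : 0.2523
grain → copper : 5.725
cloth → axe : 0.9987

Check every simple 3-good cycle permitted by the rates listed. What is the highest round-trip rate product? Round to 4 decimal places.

0.9611

grain→copper→cloth→grain: 5.725 × 0.6654 × 0.2523 = 0.96112
loaf→axe→grain→loaf: 0.7847 × 0.2414 × 4.745 = 0.89883
Maximum is grain→copper→cloth→grain at 0.9611; no arbitrage — every cycle loses value.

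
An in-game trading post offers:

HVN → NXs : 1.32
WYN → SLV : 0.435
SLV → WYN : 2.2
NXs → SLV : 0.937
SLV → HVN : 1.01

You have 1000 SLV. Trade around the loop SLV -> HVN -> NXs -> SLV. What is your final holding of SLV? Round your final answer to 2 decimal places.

1249.21

1000 SLV × 1.01 = 1010 HVN
1010 HVN × 1.32 = 1333.2 NXs
1333.2 NXs × 0.937 = 1249.2084 SLV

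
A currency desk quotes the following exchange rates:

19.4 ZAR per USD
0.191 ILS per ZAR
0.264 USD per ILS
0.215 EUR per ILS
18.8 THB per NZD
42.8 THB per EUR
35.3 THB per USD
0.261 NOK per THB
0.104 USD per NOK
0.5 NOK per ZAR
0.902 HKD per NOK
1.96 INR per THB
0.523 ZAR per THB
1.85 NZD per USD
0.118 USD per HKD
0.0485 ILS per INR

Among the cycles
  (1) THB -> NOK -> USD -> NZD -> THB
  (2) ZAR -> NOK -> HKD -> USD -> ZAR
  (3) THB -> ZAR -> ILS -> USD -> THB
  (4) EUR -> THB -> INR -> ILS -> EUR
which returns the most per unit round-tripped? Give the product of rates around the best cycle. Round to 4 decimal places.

1.0324

(1) 0.261 × 0.104 × 1.85 × 18.8 = 0.94407
(2) 0.5 × 0.902 × 0.118 × 19.4 = 1.03243
(3) 0.523 × 0.191 × 0.264 × 35.3 = 0.93092
(4) 42.8 × 1.96 × 0.0485 × 0.215 = 0.87474
Highest is cycle (2) at 1.0324 (>1, arbitrage).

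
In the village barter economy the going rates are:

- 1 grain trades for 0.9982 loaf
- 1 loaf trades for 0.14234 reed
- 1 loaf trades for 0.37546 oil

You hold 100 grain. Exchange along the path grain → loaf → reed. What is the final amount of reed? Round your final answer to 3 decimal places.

100 grain × 0.9982 = 99.82 loaf
99.82 loaf × 0.14234 = 14.2083788 reed

14.208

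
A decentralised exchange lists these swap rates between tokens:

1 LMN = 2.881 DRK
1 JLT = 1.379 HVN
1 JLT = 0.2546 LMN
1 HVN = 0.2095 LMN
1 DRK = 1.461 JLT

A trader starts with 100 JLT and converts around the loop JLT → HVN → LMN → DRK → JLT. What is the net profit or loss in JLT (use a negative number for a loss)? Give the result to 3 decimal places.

100 JLT × 1.379 = 137.9 HVN
137.9 HVN × 0.2095 = 28.89005 LMN
28.89005 LMN × 2.881 = 83.23223405 DRK
83.23223405 DRK × 1.461 = 121.60229394705 JLT
Net change: 121.60229394705 − 100 = 21.60229394705 JLT

21.602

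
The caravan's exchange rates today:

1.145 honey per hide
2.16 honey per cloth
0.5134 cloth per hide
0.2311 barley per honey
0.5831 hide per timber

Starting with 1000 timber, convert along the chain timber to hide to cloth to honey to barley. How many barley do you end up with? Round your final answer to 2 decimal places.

149.44

1000 timber × 0.5831 = 583.1 hide
583.1 hide × 0.5134 = 299.36354 cloth
299.36354 cloth × 2.16 = 646.6252464 honey
646.6252464 honey × 0.2311 = 149.43509444304 barley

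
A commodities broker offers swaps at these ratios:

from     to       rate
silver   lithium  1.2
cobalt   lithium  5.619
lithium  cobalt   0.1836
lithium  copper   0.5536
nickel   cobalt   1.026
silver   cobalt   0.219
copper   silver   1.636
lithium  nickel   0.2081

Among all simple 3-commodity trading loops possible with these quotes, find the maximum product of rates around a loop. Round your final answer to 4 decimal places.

nickel→cobalt→lithium→nickel: 1.026 × 5.619 × 0.2081 = 1.19972
silver→lithium→copper→silver: 1.2 × 0.5536 × 1.636 = 1.08683
Maximum is nickel→cobalt→lithium→nickel at 1.1997; arbitrage exists.

1.1997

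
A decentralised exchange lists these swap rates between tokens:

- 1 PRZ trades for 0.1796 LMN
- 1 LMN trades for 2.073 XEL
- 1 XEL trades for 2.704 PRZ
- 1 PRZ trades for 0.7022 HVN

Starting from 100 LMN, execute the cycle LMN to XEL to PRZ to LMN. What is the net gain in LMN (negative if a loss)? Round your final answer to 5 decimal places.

100 LMN × 2.073 = 207.3 XEL
207.3 XEL × 2.704 = 560.5392 PRZ
560.5392 PRZ × 0.1796 = 100.67284032 LMN
Net change: 100.67284032 − 100 = 0.67284032 LMN

0.67284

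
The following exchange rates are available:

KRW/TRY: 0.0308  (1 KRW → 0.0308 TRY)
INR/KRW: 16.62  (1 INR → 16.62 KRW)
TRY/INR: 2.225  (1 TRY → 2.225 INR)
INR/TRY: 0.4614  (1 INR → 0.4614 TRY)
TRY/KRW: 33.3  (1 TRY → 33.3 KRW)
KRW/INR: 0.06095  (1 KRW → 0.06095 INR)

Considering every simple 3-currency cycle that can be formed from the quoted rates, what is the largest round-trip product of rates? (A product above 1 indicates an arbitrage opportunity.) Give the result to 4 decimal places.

KRW→TRY→INR→KRW: 0.0308 × 2.225 × 16.62 = 1.13897
KRW→INR→TRY→KRW: 0.06095 × 0.4614 × 33.3 = 0.93647
Maximum is KRW→TRY→INR→KRW at 1.1390; arbitrage exists.

1.1390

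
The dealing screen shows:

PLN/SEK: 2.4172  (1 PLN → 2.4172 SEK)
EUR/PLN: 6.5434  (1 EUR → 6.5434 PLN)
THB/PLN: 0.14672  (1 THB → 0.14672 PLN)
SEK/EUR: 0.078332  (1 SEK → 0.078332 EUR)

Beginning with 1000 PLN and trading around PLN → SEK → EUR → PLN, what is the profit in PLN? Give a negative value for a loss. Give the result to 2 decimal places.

1000 PLN × 2.4172 = 2417.2 SEK
2417.2 SEK × 0.078332 = 189.3441104 EUR
189.3441104 EUR × 6.5434 = 1238.95425199136 PLN
Net change: 1238.95425199136 − 1000 = 238.95425199136 PLN

238.95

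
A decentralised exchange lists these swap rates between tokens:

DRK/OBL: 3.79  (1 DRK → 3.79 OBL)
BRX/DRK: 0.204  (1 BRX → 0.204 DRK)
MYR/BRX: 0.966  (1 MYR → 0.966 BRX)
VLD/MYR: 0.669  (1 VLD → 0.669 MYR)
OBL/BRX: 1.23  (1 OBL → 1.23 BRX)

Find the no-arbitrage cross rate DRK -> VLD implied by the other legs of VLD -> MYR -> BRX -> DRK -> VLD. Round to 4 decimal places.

Known legs of the cycle: 0.669 × 0.966 × 0.204 = 0.131835816
For no arbitrage the full-cycle product must be 1, so the missing rate is 1 / 0.131835816 ≈ 7.585192.

7.5852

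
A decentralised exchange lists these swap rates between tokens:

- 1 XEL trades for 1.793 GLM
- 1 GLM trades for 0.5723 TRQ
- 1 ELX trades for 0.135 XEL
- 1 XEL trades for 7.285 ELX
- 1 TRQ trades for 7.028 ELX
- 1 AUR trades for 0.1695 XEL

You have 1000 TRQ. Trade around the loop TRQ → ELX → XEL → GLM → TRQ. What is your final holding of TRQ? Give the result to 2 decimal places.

1000 TRQ × 7.028 = 7028 ELX
7028 ELX × 0.135 = 948.78 XEL
948.78 XEL × 1.793 = 1701.16254 GLM
1701.16254 GLM × 0.5723 = 973.575321642 TRQ

973.58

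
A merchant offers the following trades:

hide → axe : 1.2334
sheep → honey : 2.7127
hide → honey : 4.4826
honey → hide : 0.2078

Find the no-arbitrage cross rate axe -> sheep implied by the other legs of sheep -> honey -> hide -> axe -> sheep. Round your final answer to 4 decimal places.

1.4383

Known legs of the cycle: 2.7127 × 0.2078 × 1.2334 = 0.695266420604
For no arbitrage the full-cycle product must be 1, so the missing rate is 1 / 0.695266420604 ≈ 1.438298.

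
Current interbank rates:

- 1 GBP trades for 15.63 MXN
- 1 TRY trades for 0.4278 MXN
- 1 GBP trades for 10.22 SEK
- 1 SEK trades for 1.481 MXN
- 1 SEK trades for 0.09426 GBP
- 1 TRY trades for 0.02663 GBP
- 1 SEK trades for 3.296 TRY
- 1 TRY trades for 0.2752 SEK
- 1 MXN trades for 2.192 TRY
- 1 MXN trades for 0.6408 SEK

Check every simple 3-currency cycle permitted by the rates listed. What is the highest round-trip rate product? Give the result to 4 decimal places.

0.9441

GBP→MXN→SEK→GBP: 15.63 × 0.6408 × 0.09426 = 0.94408
GBP→MXN→TRY→GBP: 15.63 × 2.192 × 0.02663 = 0.91237
SEK→TRY→MXN→SEK: 3.296 × 0.4278 × 0.6408 = 0.90355
GBP→SEK→TRY→GBP: 10.22 × 3.296 × 0.02663 = 0.89703
SEK→MXN→TRY→SEK: 1.481 × 2.192 × 0.2752 = 0.89340
Maximum is GBP→MXN→SEK→GBP at 0.9441; no arbitrage — every cycle loses value.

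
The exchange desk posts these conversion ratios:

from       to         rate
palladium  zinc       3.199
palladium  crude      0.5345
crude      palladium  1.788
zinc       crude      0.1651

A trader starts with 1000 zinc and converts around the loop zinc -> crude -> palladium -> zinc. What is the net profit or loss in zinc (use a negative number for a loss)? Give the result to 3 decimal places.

1000 zinc × 0.1651 = 165.1 crude
165.1 crude × 1.788 = 295.1988 palladium
295.1988 palladium × 3.199 = 944.3409612 zinc
Net change: 944.3409612 − 1000 = -55.6590388 zinc

-55.659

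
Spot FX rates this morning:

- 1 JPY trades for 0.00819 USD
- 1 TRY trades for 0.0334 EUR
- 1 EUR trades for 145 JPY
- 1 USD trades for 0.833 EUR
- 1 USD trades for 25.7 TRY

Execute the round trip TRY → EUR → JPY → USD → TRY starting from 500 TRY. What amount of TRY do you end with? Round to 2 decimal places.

500 TRY × 0.0334 = 16.7 EUR
16.7 EUR × 145 = 2421.5 JPY
2421.5 JPY × 0.00819 = 19.832085 USD
19.832085 USD × 25.7 = 509.6845845 TRY

509.68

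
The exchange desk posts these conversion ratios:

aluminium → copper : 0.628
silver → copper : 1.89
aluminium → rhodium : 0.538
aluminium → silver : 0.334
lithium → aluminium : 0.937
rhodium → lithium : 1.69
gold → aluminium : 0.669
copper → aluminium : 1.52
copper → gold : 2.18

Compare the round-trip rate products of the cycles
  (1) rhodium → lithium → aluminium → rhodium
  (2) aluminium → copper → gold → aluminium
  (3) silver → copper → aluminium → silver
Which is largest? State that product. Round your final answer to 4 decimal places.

0.9595

(1) 1.69 × 0.937 × 0.538 = 0.85194
(2) 0.628 × 2.18 × 0.669 = 0.91589
(3) 1.89 × 1.52 × 0.334 = 0.95952
Highest is cycle (3) at 0.9595 (≤1, no arbitrage).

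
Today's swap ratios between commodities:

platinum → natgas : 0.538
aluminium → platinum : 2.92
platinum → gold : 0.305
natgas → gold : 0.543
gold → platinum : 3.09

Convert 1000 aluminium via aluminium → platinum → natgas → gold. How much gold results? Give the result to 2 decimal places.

853.03

1000 aluminium × 2.92 = 2920 platinum
2920 platinum × 0.538 = 1570.96 natgas
1570.96 natgas × 0.543 = 853.03128 gold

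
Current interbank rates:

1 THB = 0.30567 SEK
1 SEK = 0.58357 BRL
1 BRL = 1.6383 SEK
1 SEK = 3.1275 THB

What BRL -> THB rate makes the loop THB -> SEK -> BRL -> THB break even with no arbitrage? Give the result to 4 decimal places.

5.6060

Known legs of the cycle: 0.30567 × 0.58357 = 0.1783798419
For no arbitrage the full-cycle product must be 1, so the missing rate is 1 / 0.1783798419 ≈ 5.606015.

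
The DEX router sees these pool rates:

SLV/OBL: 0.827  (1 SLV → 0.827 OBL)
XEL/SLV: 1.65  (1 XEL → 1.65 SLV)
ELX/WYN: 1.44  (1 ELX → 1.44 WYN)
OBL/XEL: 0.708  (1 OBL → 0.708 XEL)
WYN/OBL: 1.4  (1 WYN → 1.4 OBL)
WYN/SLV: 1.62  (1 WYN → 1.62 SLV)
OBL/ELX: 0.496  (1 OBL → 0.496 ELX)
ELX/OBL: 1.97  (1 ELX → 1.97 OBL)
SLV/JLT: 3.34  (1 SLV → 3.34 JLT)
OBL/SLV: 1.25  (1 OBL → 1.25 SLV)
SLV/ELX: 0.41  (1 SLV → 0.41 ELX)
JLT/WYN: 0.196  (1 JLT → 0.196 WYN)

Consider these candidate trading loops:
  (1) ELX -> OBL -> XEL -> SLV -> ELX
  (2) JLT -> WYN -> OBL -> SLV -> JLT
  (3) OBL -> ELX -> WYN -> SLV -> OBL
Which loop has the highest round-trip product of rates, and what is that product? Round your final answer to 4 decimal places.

1.1456

(1) 1.97 × 0.708 × 1.65 × 0.41 = 0.94356
(2) 0.196 × 1.4 × 1.25 × 3.34 = 1.14562
(3) 0.496 × 1.44 × 1.62 × 0.827 = 0.95690
Highest is cycle (2) at 1.1456 (>1, arbitrage).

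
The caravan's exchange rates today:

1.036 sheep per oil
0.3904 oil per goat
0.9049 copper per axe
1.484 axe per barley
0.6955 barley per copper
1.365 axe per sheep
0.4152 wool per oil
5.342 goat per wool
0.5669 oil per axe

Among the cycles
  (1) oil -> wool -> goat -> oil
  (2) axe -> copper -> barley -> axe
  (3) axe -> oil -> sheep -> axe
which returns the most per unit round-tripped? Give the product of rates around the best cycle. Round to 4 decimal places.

(1) 0.4152 × 5.342 × 0.3904 = 0.86591
(2) 0.9049 × 0.6955 × 1.484 = 0.93397
(3) 0.5669 × 1.036 × 1.365 = 0.80168
Highest is cycle (2) at 0.9340 (≤1, no arbitrage).

0.9340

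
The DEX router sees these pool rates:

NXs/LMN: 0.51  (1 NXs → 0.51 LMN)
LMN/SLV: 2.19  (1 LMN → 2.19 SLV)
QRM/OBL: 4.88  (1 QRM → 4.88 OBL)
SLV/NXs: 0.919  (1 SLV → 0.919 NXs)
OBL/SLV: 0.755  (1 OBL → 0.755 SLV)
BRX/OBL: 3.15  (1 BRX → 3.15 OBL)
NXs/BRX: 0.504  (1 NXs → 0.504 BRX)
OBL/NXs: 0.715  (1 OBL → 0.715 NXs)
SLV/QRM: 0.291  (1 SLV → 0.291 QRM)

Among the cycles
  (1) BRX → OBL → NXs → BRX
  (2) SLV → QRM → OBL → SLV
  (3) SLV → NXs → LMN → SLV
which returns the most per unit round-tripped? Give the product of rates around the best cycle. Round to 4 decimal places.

(1) 3.15 × 0.715 × 0.504 = 1.13513
(2) 0.291 × 4.88 × 0.755 = 1.07216
(3) 0.919 × 0.51 × 2.19 = 1.02643
Highest is cycle (1) at 1.1351 (>1, arbitrage).

1.1351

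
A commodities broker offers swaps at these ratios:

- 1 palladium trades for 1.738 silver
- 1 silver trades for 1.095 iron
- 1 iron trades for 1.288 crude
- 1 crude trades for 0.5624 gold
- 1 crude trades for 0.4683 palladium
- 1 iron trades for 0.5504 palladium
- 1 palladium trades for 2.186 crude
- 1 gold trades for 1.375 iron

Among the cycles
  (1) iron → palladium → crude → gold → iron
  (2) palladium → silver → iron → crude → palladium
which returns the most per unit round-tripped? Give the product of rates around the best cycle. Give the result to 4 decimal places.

1.1479

(1) 0.5504 × 2.186 × 0.5624 × 1.375 = 0.93041
(2) 1.738 × 1.095 × 1.288 × 0.4683 = 1.14790
Highest is cycle (2) at 1.1479 (>1, arbitrage).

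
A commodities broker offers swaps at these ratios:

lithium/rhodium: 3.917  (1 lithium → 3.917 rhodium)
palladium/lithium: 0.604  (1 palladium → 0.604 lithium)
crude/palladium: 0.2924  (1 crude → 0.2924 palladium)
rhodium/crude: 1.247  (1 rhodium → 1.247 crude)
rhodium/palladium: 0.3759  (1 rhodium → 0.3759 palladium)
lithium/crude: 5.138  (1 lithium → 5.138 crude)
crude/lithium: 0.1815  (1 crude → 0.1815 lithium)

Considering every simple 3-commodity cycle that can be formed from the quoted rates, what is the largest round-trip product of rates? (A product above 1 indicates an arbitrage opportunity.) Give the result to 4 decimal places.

palladium→lithium→crude→palladium: 0.604 × 5.138 × 0.2924 = 0.90742
rhodium→palladium→lithium→rhodium: 0.3759 × 0.604 × 3.917 = 0.88933
rhodium→crude→lithium→rhodium: 1.247 × 0.1815 × 3.917 = 0.88654
Maximum is palladium→lithium→crude→palladium at 0.9074; no arbitrage — every cycle loses value.

0.9074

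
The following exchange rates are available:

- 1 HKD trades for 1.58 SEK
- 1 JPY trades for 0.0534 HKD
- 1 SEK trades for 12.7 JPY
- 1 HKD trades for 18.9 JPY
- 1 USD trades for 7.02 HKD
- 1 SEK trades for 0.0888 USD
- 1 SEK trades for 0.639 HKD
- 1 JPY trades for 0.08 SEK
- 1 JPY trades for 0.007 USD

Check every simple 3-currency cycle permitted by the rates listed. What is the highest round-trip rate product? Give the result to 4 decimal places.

1.0715

JPY→HKD→SEK→JPY: 0.0534 × 1.58 × 12.7 = 1.07152
USD→HKD→SEK→USD: 7.02 × 1.58 × 0.0888 = 0.98493
JPY→SEK→HKD→JPY: 0.08 × 0.639 × 18.9 = 0.96617
JPY→USD→HKD→JPY: 0.007 × 7.02 × 18.9 = 0.92875
Maximum is JPY→HKD→SEK→JPY at 1.0715; arbitrage exists.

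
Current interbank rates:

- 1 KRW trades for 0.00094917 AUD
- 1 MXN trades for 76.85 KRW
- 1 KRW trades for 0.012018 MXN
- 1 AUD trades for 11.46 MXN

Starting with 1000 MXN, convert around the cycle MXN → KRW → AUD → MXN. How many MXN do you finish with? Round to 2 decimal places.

1000 MXN × 76.85 = 76850 KRW
76850 KRW × 0.00094917 = 72.9437145 AUD
72.9437145 AUD × 11.46 = 835.93496817 MXN

835.93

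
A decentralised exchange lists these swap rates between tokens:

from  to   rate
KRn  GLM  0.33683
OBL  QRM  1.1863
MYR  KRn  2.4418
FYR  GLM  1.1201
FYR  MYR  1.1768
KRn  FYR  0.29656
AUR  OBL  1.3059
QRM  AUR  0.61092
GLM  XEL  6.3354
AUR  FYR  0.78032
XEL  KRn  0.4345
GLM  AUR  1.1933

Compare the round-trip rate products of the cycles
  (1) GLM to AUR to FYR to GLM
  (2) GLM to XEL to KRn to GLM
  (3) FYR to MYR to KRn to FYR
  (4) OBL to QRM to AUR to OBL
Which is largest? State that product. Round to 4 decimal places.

1.0430

(1) 1.1933 × 0.78032 × 1.1201 = 1.04299
(2) 6.3354 × 0.4345 × 0.33683 = 0.92720
(3) 1.1768 × 2.4418 × 0.29656 = 0.85217
(4) 1.1863 × 0.61092 × 1.3059 = 0.94643
Highest is cycle (1) at 1.0430 (>1, arbitrage).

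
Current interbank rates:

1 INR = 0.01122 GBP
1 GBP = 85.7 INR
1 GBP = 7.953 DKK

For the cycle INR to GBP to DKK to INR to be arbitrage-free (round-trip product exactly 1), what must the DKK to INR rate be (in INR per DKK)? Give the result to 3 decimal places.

Known legs of the cycle: 0.01122 × 7.953 = 0.08923266
For no arbitrage the full-cycle product must be 1, so the missing rate is 1 / 0.08923266 ≈ 11.20666.

11.207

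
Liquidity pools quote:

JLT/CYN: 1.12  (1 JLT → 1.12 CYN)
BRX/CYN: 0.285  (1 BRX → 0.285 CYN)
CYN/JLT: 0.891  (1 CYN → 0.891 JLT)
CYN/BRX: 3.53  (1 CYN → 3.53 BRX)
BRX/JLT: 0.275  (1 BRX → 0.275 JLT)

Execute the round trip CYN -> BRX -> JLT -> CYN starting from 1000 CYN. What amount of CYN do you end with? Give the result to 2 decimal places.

1000 CYN × 3.53 = 3530 BRX
3530 BRX × 0.275 = 970.75 JLT
970.75 JLT × 1.12 = 1087.24 CYN

1087.24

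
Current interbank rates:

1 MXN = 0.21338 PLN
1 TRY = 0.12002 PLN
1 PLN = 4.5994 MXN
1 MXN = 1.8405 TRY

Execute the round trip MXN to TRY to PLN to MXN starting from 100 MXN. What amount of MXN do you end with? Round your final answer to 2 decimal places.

101.60

100 MXN × 1.8405 = 184.05 TRY
184.05 TRY × 0.12002 = 22.089681 PLN
22.089681 PLN × 4.5994 = 101.5992787914 MXN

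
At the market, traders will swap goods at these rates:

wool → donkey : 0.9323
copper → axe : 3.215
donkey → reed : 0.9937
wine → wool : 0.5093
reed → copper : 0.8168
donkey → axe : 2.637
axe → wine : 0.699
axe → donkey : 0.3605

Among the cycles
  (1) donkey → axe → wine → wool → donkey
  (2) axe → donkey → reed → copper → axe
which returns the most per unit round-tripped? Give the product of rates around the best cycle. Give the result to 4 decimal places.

0.9407

(1) 2.637 × 0.699 × 0.5093 × 0.9323 = 0.87522
(2) 0.3605 × 0.9937 × 0.8168 × 3.215 = 0.94071
Highest is cycle (2) at 0.9407 (≤1, no arbitrage).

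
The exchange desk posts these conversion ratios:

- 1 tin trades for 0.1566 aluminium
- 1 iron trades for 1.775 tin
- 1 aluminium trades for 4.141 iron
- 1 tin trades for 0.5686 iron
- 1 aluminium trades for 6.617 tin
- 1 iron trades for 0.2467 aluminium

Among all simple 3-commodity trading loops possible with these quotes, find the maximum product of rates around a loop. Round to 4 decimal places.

aluminium→iron→tin→aluminium: 4.141 × 1.775 × 0.1566 = 1.15105
aluminium→tin→iron→aluminium: 6.617 × 0.5686 × 0.2467 = 0.92819
Maximum is aluminium→iron→tin→aluminium at 1.1511; arbitrage exists.

1.1511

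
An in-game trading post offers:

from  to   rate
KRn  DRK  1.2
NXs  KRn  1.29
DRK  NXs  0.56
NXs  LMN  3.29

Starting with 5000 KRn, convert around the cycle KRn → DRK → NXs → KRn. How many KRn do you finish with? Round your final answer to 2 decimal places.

4334.40

5000 KRn × 1.2 = 6000 DRK
6000 DRK × 0.56 = 3360 NXs
3360 NXs × 1.29 = 4334.4 KRn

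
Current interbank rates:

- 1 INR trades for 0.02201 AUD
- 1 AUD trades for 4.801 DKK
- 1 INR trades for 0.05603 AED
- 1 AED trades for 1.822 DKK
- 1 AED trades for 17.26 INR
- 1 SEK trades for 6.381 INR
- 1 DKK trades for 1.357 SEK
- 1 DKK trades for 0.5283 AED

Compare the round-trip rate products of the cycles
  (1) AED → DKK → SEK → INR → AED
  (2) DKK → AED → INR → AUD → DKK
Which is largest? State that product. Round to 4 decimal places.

0.9635

(1) 1.822 × 1.357 × 6.381 × 0.05603 = 0.88397
(2) 0.5283 × 17.26 × 0.02201 × 4.801 = 0.96355
Highest is cycle (2) at 0.9635 (≤1, no arbitrage).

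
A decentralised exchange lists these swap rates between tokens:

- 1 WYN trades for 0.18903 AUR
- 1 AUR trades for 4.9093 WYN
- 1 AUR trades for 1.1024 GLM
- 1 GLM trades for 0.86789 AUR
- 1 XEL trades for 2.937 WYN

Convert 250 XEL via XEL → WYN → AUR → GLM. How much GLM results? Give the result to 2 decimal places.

250 XEL × 2.937 = 734.25 WYN
734.25 WYN × 0.18903 = 138.7952775 AUR
138.7952775 AUR × 1.1024 = 153.007913916 GLM

153.01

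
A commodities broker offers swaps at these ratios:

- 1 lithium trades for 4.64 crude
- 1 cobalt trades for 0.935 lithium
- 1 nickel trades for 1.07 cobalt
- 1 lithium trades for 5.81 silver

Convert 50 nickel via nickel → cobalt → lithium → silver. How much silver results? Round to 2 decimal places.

50 nickel × 1.07 = 53.5 cobalt
53.5 cobalt × 0.935 = 50.0225 lithium
50.0225 lithium × 5.81 = 290.630725 silver

290.63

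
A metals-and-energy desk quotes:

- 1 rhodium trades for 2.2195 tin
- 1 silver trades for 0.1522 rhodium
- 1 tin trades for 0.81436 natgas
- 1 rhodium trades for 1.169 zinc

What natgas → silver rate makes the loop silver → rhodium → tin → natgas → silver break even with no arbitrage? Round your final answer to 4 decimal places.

3.6351

Known legs of the cycle: 0.1522 × 2.2195 × 0.81436 = 0.275097241444
For no arbitrage the full-cycle product must be 1, so the missing rate is 1 / 0.275097241444 ≈ 3.635078.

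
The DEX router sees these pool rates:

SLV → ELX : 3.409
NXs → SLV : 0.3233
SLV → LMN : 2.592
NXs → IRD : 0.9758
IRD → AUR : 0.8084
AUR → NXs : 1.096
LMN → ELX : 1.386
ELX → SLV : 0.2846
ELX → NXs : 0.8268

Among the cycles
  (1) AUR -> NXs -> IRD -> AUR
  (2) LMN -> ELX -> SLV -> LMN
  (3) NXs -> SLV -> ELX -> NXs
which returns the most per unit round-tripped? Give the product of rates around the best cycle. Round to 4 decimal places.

1.0224

(1) 1.096 × 0.9758 × 0.8084 = 0.86457
(2) 1.386 × 0.2846 × 2.592 = 1.02243
(3) 0.3233 × 3.409 × 0.8268 = 0.91124
Highest is cycle (2) at 1.0224 (>1, arbitrage).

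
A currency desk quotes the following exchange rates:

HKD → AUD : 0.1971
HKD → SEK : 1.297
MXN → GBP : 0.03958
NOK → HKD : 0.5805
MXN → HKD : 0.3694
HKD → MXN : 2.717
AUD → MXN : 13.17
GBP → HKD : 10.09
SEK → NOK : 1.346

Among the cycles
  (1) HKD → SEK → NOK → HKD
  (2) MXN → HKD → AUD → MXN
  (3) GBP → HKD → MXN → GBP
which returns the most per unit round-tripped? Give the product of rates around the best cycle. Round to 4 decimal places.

(1) 1.297 × 1.346 × 0.5805 = 1.01341
(2) 0.3694 × 0.1971 × 13.17 = 0.95889
(3) 10.09 × 2.717 × 0.03958 = 1.08507
Highest is cycle (3) at 1.0851 (>1, arbitrage).

1.0851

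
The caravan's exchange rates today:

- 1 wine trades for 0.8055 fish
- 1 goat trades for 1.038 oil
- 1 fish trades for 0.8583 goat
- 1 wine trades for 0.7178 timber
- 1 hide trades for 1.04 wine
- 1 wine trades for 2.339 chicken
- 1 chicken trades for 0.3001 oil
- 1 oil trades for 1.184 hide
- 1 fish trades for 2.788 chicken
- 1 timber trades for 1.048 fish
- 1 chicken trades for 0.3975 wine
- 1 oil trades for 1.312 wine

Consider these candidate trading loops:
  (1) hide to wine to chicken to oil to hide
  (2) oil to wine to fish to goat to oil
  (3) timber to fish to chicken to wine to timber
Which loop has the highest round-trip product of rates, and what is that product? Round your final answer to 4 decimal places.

(1) 1.04 × 2.339 × 0.3001 × 1.184 = 0.86433
(2) 1.312 × 0.8055 × 0.8583 × 1.038 = 0.94153
(3) 1.048 × 2.788 × 0.3975 × 0.7178 = 0.83367
Highest is cycle (2) at 0.9415 (≤1, no arbitrage).

0.9415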